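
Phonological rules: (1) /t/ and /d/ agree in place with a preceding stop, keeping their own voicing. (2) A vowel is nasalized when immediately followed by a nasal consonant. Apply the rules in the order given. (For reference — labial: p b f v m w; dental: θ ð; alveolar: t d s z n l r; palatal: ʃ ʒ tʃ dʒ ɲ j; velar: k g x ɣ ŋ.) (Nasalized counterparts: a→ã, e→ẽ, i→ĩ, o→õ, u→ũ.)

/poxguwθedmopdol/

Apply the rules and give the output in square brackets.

Rule 1: /d/ after /p/ (labial) → [b]
After rule 1: poxguwθedmopbol
Rule 2: no segment meets the rule's conditions; no change.

[poxguwθedmopbol]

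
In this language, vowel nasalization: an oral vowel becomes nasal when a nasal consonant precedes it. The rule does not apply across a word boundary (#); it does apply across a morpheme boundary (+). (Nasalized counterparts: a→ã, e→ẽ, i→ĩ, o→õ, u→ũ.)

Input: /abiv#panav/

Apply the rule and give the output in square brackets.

/a/ after nasal /n/ → [ã]

[abiv#panãv]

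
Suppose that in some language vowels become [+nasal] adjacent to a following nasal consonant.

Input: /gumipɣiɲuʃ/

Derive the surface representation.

/u/ before nasal /m/ → [ũ]
/i/ before nasal /ɲ/ → [ĩ]

[gũmipɣĩɲuʃ]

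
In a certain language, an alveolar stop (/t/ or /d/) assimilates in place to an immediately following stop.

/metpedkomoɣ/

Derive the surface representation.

/t/ before /p/ (labial) → [p]
/d/ before /k/ (velar) → [g]

[meppegkomoɣ]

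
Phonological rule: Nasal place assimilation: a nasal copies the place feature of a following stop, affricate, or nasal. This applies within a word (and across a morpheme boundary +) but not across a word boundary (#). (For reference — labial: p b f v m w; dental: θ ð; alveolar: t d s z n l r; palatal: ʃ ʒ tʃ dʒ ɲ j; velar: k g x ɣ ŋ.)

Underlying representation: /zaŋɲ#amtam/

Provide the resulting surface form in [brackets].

/ŋ/ before /ɲ/ (palatal) → [ɲ]
/m/ before /t/ (alveolar) → [n]

[zaɲɲ#antam]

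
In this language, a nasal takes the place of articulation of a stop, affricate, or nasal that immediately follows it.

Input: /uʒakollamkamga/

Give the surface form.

[uʒakollaŋkaŋga]

/m/ before /k/ (velar) → [ŋ]
/m/ before /g/ (velar) → [ŋ]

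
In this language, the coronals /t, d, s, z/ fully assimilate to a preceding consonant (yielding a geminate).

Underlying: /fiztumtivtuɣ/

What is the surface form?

/t/ after /z/ → [z] (total assimilation)
/t/ after /m/ → [m] (total assimilation)
/t/ after /v/ → [v] (total assimilation)

[fizzummivvuɣ]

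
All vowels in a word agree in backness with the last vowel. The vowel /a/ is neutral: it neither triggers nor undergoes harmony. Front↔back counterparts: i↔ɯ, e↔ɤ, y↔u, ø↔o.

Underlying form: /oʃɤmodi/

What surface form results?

/o/ harmonizes with /i/ ([-back]) → [ø]
/ɤ/ harmonizes with /i/ ([-back]) → [e]
/o/ harmonizes with /i/ ([-back]) → [ø]

[øʃemødi]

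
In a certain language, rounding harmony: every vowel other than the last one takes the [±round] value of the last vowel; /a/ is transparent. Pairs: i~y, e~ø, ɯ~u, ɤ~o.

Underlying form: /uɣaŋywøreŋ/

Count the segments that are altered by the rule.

/u/ harmonizes with /e/ ([-round]) → [ɯ]
/y/ harmonizes with /e/ ([-round]) → [i]
/ø/ harmonizes with /e/ ([-round]) → [e]
3 segments change.

3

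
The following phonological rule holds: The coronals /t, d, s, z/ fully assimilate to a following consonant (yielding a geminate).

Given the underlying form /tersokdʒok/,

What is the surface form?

[tersokdʒok]

no segment meets the rule's conditions; no change.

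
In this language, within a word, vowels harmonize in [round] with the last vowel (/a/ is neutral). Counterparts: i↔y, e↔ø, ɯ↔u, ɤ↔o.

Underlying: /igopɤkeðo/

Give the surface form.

[ygopokøðo]

/i/ harmonizes with /o/ ([+round]) → [y]
/ɤ/ harmonizes with /o/ ([+round]) → [o]
/e/ harmonizes with /o/ ([+round]) → [ø]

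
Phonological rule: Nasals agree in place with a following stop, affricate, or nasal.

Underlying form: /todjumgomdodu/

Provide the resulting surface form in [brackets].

[todjuŋgondodu]

/m/ before /g/ (velar) → [ŋ]
/m/ before /d/ (alveolar) → [n]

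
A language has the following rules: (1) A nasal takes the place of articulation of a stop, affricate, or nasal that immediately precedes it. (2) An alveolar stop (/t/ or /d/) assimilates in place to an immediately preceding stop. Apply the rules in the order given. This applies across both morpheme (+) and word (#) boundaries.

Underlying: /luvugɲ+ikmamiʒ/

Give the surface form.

[luvugŋ+ikŋamiʒ]

Rule 1: /ɲ/ after /g/ (velar) → [ŋ]
Rule 1: /m/ after /k/ (velar) → [ŋ]
After rule 1: luvugŋ+ikŋamiʒ
Rule 2: no segment meets the rule's conditions; no change.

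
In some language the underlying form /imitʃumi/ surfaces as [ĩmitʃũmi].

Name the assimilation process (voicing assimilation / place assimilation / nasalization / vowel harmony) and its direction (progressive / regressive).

/i/→[ĩ] /u/→[ũ].
Each target copies a feature from the following segment, so the direction is regressive.

nasalization, regressive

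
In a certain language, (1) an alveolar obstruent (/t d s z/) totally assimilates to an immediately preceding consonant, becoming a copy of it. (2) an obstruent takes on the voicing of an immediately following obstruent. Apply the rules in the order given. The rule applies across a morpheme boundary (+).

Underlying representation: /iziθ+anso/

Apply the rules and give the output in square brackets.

[iziθ+anno]

Rule 1: /s/ after /n/ → [n] (total assimilation)
After rule 1: iziθ+anno
Rule 2: no segment meets the rule's conditions; no change.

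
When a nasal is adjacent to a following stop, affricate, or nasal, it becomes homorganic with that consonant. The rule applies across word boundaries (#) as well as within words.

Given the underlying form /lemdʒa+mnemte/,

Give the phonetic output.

/m/ before /dʒ/ (palatal) → [ɲ]
/m/ before /n/ (alveolar) → [n]
/m/ before /t/ (alveolar) → [n]

[leɲdʒa+nnente]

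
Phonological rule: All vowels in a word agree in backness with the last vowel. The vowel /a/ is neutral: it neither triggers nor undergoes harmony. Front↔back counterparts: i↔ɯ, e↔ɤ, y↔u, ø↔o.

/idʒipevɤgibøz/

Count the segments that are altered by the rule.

1

/ɤ/ harmonizes with /ø/ ([-back]) → [e]
1 segment changes.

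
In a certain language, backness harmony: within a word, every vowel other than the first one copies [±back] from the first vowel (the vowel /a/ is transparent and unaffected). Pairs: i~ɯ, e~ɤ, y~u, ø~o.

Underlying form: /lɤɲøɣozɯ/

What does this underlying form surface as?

/ø/ harmonizes with /ɤ/ ([+back]) → [o]

[lɤɲoɣozɯ]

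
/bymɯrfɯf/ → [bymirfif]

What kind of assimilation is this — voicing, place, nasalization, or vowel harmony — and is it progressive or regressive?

vowel harmony, progressive

/ɯ/→[i] /ɯ/→[i].
Vowels agree with the first vowel, so the harmony is progressive.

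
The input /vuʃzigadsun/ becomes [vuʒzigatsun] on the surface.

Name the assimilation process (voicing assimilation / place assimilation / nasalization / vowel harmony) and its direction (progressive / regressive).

voicing assimilation, regressive

/ʃ/→[ʒ] /d/→[t].
Each target copies a feature from the following segment, so the direction is regressive.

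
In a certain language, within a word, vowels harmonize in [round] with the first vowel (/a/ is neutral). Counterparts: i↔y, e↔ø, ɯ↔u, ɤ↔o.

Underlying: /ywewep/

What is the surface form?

/e/ harmonizes with /y/ ([+round]) → [ø]
/e/ harmonizes with /y/ ([+round]) → [ø]

[ywøwøp]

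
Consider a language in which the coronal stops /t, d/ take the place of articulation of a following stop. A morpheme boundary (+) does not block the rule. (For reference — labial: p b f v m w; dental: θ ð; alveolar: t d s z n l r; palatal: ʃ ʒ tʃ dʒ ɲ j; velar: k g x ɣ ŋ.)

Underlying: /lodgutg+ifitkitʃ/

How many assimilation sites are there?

/d/ before /g/ (velar) → [g]
/t/ before /g/ (velar) → [k]
/t/ before /k/ (velar) → [k]
3 segments change.

3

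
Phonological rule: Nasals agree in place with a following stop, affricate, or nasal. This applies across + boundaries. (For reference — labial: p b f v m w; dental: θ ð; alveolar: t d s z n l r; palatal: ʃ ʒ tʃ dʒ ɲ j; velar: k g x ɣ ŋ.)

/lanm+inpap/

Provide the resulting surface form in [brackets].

/n/ before /m/ (labial) → [m]
/n/ before /p/ (labial) → [m]

[lamm+impap]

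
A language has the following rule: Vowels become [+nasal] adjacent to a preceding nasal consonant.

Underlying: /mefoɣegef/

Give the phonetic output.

/e/ after nasal /m/ → [ẽ]

[mẽfoɣegef]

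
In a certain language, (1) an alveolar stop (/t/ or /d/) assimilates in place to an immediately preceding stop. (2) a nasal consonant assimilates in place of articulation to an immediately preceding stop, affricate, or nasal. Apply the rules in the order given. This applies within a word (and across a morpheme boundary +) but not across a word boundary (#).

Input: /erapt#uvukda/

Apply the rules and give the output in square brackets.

Rule 1: /t/ after /p/ (labial) → [p]
Rule 1: /d/ after /k/ (velar) → [g]
After rule 1: erapp#uvukga
Rule 2: no segment meets the rule's conditions; no change.

[erapp#uvukga]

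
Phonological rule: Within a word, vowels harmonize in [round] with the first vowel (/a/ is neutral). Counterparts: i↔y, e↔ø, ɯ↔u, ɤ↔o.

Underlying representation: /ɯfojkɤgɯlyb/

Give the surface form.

/o/ harmonizes with /ɯ/ ([-round]) → [ɤ]
/y/ harmonizes with /ɯ/ ([-round]) → [i]

[ɯfɤjkɤgɯlib]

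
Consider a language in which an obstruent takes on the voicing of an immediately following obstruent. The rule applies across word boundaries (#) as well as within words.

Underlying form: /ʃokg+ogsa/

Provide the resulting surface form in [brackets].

/k/ before /g/ (voiced) → [g]
/g/ before /s/ (voiceless) → [k]

[ʃogg+oksa]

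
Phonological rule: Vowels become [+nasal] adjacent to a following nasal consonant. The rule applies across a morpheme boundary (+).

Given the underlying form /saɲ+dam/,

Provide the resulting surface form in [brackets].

[sãɲ+dãm]

/a/ before nasal /ɲ/ → [ã]
/a/ before nasal /m/ → [ã]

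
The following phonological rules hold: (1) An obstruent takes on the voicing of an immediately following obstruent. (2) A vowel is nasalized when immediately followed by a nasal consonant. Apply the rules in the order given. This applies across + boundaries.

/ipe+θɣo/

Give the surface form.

[ipe+ðɣo]

Rule 1: /θ/ before /ɣ/ (voiced) → [ð]
After rule 1: ipe+ðɣo
Rule 2: no segment meets the rule's conditions; no change.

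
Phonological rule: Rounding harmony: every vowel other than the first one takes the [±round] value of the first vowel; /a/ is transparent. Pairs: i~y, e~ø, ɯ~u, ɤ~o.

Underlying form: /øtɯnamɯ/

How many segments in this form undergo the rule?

2

/ɯ/ harmonizes with /ø/ ([+round]) → [u]
/ɯ/ harmonizes with /ø/ ([+round]) → [u]
2 segments change.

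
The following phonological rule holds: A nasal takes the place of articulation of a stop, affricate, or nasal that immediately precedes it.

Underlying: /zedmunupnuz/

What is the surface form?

/m/ after /d/ (alveolar) → [n]
/n/ after /p/ (labial) → [m]

[zednunupmuz]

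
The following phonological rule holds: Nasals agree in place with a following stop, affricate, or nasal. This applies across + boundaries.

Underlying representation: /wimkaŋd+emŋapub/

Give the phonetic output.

[wiŋkand+eŋŋapub]

/m/ before /k/ (velar) → [ŋ]
/ŋ/ before /d/ (alveolar) → [n]
/m/ before /ŋ/ (velar) → [ŋ]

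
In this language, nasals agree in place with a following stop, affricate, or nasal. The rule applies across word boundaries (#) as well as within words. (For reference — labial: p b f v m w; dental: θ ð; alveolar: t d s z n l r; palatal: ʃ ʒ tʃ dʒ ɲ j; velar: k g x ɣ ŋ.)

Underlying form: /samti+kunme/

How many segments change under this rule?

/m/ before /t/ (alveolar) → [n]
/n/ before /m/ (labial) → [m]
2 segments change.

2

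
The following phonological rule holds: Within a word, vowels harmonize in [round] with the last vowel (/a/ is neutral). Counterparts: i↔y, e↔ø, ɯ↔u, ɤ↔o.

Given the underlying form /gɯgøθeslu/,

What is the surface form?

[gugøθøslu]

/ɯ/ harmonizes with /u/ ([+round]) → [u]
/e/ harmonizes with /u/ ([+round]) → [ø]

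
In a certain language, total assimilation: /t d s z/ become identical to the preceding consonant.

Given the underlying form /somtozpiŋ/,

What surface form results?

[sommozpiŋ]

/t/ after /m/ → [m] (total assimilation)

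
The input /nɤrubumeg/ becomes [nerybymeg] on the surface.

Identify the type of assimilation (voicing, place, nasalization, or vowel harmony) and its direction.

vowel harmony, regressive

/ɤ/→[e] /u/→[y] /u/→[y].
Vowels agree with the last vowel, so the harmony is regressive.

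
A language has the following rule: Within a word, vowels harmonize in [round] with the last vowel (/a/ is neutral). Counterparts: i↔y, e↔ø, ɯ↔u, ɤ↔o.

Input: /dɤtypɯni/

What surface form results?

/y/ harmonizes with /i/ ([-round]) → [i]

[dɤtipɯni]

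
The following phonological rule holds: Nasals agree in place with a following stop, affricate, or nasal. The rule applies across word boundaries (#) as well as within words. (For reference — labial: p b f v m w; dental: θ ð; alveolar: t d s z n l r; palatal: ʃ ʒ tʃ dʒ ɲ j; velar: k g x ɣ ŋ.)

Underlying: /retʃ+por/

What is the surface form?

[retʃ+por]

no segment meets the rule's conditions; no change.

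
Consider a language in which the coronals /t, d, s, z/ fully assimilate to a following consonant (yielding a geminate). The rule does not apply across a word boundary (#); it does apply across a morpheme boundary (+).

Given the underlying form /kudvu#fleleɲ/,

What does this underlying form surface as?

[kuvvu#fleleɲ]

/d/ before /v/ → [v] (total assimilation)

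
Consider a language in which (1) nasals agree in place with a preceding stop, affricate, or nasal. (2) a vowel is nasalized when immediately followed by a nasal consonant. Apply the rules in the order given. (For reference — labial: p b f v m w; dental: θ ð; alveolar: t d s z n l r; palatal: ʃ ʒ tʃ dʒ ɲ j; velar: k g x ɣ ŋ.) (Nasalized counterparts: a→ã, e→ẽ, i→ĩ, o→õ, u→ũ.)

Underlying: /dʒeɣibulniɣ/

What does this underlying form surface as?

[dʒeɣibulniɣ]

Rule 1: no segment meets the rule's conditions; no change.
After rule 1: dʒeɣibulniɣ
Rule 2: no segment meets the rule's conditions; no change.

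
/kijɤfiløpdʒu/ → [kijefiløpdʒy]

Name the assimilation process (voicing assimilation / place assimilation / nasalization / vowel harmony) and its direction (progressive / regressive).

/ɤ/→[e] /u/→[y].
Vowels agree with the first vowel, so the harmony is progressive.

vowel harmony, progressive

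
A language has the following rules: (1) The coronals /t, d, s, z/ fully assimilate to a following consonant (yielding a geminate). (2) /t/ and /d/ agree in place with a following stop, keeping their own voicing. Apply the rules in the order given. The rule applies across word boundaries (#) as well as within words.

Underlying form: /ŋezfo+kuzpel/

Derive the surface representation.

[ŋeffo+kuppel]

Rule 1: /z/ before /f/ → [f] (total assimilation)
Rule 1: /z/ before /p/ → [p] (total assimilation)
After rule 1: ŋeffo+kuppel
Rule 2: no segment meets the rule's conditions; no change.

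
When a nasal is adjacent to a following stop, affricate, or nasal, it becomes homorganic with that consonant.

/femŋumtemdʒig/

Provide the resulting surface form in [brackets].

/m/ before /ŋ/ (velar) → [ŋ]
/m/ before /t/ (alveolar) → [n]
/m/ before /dʒ/ (palatal) → [ɲ]

[feŋŋunteɲdʒig]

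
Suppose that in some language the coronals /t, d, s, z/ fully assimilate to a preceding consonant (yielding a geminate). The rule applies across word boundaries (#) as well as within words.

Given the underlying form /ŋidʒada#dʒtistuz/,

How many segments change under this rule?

/t/ after /dʒ/ → [dʒ] (total assimilation)
/t/ after /s/ → [s] (total assimilation)
2 segments change.

2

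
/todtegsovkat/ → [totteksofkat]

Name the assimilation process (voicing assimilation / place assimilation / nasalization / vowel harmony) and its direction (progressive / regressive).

/d/→[t] /g/→[k] /v/→[f].
Each target copies a feature from the following segment, so the direction is regressive.

voicing assimilation, regressive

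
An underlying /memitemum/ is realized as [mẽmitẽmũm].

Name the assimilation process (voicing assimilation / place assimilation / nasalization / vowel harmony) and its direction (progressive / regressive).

nasalization, regressive

/e/→[ẽ] /e/→[ẽ] /u/→[ũ].
Each target copies a feature from the following segment, so the direction is regressive.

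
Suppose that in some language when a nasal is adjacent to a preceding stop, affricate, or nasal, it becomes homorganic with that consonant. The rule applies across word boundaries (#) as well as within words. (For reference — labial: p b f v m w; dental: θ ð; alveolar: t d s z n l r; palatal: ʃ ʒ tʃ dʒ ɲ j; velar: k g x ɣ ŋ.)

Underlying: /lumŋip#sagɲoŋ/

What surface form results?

[lummip#sagŋoŋ]

/ŋ/ after /m/ (labial) → [m]
/ɲ/ after /g/ (velar) → [ŋ]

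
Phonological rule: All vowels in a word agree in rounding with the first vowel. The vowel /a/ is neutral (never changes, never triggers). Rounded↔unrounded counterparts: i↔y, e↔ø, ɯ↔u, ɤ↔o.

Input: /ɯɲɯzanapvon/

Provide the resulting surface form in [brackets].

/o/ harmonizes with /ɯ/ ([-round]) → [ɤ]

[ɯɲɯzanapvɤn]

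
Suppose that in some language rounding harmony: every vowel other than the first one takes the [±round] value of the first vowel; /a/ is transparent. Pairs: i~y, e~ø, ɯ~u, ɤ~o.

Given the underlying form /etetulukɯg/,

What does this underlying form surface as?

/u/ harmonizes with /e/ ([-round]) → [ɯ]
/u/ harmonizes with /e/ ([-round]) → [ɯ]

[etetɯlɯkɯg]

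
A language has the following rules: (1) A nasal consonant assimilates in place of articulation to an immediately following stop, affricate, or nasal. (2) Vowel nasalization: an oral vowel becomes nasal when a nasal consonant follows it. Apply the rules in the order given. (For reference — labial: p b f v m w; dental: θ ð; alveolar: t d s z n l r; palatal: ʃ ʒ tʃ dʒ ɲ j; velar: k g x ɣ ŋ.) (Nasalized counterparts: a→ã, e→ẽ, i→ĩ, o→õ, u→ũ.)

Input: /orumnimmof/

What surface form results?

Rule 1: /m/ before /n/ (alveolar) → [n]
After rule 1: orunnimmof
Rule 2: /u/ before nasal /n/ → [ũ]
Rule 2: /i/ before nasal /m/ → [ĩ]

[orũnnĩmmof]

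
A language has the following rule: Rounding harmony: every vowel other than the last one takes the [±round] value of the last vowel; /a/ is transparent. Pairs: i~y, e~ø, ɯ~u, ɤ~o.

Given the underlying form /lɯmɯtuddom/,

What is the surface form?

/ɯ/ harmonizes with /o/ ([+round]) → [u]
/ɯ/ harmonizes with /o/ ([+round]) → [u]

[lumutuddom]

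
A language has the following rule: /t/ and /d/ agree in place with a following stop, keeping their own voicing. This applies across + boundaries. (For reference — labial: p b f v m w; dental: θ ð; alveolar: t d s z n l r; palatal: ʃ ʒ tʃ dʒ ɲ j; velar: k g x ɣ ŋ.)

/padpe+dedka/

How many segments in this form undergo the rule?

/d/ before /p/ (labial) → [b]
/d/ before /k/ (velar) → [g]
2 segments change.

2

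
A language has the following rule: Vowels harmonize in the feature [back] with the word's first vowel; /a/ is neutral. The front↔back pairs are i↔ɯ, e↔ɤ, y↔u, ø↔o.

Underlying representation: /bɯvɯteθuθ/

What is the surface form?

[bɯvɯtɤθuθ]

/e/ harmonizes with /ɯ/ ([+back]) → [ɤ]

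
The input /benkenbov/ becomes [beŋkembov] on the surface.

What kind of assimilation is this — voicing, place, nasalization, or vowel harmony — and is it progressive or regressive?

place assimilation, regressive

/n/→[ŋ] /n/→[m].
Each target copies a feature from the following segment, so the direction is regressive.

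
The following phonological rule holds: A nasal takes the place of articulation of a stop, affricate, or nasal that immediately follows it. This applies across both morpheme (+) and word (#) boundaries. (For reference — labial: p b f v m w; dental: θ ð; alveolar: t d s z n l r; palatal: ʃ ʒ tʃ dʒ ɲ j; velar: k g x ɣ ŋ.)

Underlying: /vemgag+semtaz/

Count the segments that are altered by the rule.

2

/m/ before /g/ (velar) → [ŋ]
/m/ before /t/ (alveolar) → [n]
2 segments change.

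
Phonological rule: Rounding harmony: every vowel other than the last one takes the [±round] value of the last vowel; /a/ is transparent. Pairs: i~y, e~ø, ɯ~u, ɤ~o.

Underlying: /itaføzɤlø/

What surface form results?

/i/ harmonizes with /ø/ ([+round]) → [y]
/ɤ/ harmonizes with /ø/ ([+round]) → [o]

[ytaføzolø]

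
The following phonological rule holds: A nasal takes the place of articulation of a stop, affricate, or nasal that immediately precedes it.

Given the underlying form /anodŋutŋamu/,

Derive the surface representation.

/ŋ/ after /d/ (alveolar) → [n]
/ŋ/ after /t/ (alveolar) → [n]

[anodnutnamu]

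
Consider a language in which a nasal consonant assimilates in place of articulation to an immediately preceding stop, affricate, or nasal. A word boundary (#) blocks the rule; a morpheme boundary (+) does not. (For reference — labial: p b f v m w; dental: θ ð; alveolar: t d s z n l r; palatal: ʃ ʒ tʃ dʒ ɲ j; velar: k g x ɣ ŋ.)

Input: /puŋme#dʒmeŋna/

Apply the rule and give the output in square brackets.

/m/ after /ŋ/ (velar) → [ŋ]
/m/ after /dʒ/ (palatal) → [ɲ]
/n/ after /ŋ/ (velar) → [ŋ]

[puŋŋe#dʒɲeŋŋa]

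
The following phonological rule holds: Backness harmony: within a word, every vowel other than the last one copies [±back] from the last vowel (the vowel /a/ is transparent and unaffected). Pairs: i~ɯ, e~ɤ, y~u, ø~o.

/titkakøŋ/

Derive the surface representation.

[titkakøŋ]

no segment meets the rule's conditions; no change.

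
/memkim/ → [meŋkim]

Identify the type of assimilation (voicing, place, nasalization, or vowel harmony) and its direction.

place assimilation, regressive

/m/→[ŋ].
Each target copies a feature from the following segment, so the direction is regressive.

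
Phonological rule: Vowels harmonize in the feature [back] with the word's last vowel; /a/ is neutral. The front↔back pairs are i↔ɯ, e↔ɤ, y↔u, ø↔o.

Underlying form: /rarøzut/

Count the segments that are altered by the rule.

/ø/ harmonizes with /u/ ([+back]) → [o]
1 segment changes.

1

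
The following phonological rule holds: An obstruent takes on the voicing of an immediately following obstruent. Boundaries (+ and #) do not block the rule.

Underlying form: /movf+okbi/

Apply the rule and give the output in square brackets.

/v/ before /f/ (voiceless) → [f]
/k/ before /b/ (voiced) → [g]

[moff+ogbi]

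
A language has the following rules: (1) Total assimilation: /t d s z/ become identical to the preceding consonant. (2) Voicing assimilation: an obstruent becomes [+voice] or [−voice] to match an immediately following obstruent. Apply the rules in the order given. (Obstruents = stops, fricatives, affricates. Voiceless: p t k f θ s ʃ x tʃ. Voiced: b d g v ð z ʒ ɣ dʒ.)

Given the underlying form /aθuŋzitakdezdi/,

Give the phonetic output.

[aθuŋŋitakkezzi]

Rule 1: /z/ after /ŋ/ → [ŋ] (total assimilation)
Rule 1: /d/ after /k/ → [k] (total assimilation)
Rule 1: /d/ after /z/ → [z] (total assimilation)
After rule 1: aθuŋŋitakkezzi
Rule 2: no segment meets the rule's conditions; no change.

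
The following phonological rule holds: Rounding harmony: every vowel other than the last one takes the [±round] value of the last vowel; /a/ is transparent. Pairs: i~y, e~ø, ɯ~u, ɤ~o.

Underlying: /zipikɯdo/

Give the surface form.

[zypykudo]

/i/ harmonizes with /o/ ([+round]) → [y]
/i/ harmonizes with /o/ ([+round]) → [y]
/ɯ/ harmonizes with /o/ ([+round]) → [u]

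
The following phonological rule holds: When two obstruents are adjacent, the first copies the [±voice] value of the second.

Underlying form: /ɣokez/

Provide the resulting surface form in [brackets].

[ɣokez]

no segment meets the rule's conditions; no change.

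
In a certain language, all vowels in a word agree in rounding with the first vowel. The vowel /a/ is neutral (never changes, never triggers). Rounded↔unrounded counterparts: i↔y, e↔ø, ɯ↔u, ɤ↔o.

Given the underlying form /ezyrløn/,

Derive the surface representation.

[ezirlen]

/y/ harmonizes with /e/ ([-round]) → [i]
/ø/ harmonizes with /e/ ([-round]) → [e]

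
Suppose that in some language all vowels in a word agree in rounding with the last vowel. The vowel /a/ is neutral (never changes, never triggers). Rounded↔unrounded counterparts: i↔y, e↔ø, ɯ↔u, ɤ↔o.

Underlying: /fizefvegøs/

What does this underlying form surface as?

/i/ harmonizes with /ø/ ([+round]) → [y]
/e/ harmonizes with /ø/ ([+round]) → [ø]
/e/ harmonizes with /ø/ ([+round]) → [ø]

[fyzøfvøgøs]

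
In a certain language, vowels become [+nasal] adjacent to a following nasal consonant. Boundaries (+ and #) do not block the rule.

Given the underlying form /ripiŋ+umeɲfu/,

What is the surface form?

/i/ before nasal /ŋ/ → [ĩ]
/u/ before nasal /m/ → [ũ]
/e/ before nasal /ɲ/ → [ẽ]

[ripĩŋ+ũmẽɲfu]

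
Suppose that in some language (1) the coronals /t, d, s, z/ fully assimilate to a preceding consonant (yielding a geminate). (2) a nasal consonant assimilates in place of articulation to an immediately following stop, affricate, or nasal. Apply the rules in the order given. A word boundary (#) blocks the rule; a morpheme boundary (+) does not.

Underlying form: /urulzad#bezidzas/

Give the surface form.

Rule 1: /z/ after /l/ → [l] (total assimilation)
Rule 1: /z/ after /d/ → [d] (total assimilation)
After rule 1: urullad#beziddas
Rule 2: no segment meets the rule's conditions; no change.

[urullad#beziddas]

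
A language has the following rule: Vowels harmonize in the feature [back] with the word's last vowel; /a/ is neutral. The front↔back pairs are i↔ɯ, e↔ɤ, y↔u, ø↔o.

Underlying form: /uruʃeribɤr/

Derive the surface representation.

/e/ harmonizes with /ɤ/ ([+back]) → [ɤ]
/i/ harmonizes with /ɤ/ ([+back]) → [ɯ]

[uruʃɤrɯbɤr]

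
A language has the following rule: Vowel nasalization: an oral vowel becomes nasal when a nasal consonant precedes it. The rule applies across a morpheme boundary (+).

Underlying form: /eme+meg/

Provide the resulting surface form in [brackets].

[emẽ+mẽg]

/e/ after nasal /m/ → [ẽ]
/e/ after nasal /m/ → [ẽ]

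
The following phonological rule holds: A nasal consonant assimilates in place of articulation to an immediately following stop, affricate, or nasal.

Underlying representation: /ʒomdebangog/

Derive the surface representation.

/m/ before /d/ (alveolar) → [n]
/n/ before /g/ (velar) → [ŋ]

[ʒondebaŋgog]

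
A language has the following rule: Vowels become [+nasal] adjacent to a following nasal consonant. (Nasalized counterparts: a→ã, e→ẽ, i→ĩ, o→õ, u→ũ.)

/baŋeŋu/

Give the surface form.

/a/ before nasal /ŋ/ → [ã]
/e/ before nasal /ŋ/ → [ẽ]

[bãŋẽŋu]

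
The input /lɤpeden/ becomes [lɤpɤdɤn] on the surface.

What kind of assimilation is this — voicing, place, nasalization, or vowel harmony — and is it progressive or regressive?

/e/→[ɤ] /e/→[ɤ].
Vowels agree with the first vowel, so the harmony is progressive.

vowel harmony, progressive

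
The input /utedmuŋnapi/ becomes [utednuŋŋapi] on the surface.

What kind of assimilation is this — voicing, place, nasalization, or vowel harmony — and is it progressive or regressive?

/m/→[n] /n/→[ŋ].
Each target copies a feature from the preceding segment, so the direction is progressive.

place assimilation, progressive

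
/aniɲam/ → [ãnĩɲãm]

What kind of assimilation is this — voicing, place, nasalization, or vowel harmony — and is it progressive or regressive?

nasalization, regressive

/a/→[ã] /i/→[ĩ] /a/→[ã].
Each target copies a feature from the following segment, so the direction is regressive.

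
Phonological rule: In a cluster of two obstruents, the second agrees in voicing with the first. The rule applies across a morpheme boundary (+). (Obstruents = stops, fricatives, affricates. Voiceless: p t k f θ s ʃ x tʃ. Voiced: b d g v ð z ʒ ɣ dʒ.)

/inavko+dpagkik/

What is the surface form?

/k/ after /v/ (voiced) → [g]
/p/ after /d/ (voiced) → [b]
/k/ after /g/ (voiced) → [g]

[inavgo+dbaggik]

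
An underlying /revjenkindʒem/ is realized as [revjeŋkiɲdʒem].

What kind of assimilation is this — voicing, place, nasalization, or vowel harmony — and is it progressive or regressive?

/n/→[ŋ] /n/→[ɲ].
Each target copies a feature from the following segment, so the direction is regressive.

place assimilation, regressive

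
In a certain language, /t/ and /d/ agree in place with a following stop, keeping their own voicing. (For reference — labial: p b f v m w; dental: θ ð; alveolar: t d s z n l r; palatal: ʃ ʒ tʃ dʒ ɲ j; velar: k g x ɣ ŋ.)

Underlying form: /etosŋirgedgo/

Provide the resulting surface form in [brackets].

/d/ before /g/ (velar) → [g]

[etosŋirgeggo]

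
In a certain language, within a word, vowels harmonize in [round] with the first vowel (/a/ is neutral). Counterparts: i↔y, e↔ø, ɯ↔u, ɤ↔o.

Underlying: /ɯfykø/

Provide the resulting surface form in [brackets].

[ɯfike]

/y/ harmonizes with /ɯ/ ([-round]) → [i]
/ø/ harmonizes with /ɯ/ ([-round]) → [e]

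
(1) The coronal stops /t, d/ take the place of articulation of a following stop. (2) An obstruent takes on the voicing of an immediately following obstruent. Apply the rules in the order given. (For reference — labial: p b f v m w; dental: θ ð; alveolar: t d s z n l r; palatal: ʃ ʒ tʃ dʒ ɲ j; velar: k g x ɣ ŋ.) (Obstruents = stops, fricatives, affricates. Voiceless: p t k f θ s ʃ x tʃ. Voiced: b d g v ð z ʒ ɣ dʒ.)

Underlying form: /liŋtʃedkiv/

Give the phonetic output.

Rule 1: /d/ before /k/ (velar) → [g]
After rule 1: liŋtʃegkiv
Rule 2: /g/ before /k/ (voiceless) → [k]

[liŋtʃekkiv]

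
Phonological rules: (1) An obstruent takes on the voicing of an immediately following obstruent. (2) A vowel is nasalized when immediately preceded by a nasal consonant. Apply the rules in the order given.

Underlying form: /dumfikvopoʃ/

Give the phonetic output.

Rule 1: /k/ before /v/ (voiced) → [g]
After rule 1: dumfigvopoʃ
Rule 2: no segment meets the rule's conditions; no change.

[dumfigvopoʃ]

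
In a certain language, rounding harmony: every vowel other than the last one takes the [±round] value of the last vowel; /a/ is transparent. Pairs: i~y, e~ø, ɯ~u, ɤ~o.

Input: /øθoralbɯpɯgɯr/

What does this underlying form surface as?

[eθɤralbɯpɯgɯr]

/ø/ harmonizes with /ɯ/ ([-round]) → [e]
/o/ harmonizes with /ɯ/ ([-round]) → [ɤ]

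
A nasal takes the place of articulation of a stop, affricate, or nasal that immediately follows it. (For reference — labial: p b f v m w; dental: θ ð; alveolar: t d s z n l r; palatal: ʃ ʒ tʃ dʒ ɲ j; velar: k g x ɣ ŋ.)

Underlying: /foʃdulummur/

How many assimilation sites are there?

0

No segment meets the rule's conditions.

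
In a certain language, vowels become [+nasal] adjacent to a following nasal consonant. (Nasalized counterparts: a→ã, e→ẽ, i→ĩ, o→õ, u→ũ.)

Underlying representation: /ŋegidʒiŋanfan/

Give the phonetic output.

[ŋegidʒĩŋãnfãn]

/i/ before nasal /ŋ/ → [ĩ]
/a/ before nasal /n/ → [ã]
/a/ before nasal /n/ → [ã]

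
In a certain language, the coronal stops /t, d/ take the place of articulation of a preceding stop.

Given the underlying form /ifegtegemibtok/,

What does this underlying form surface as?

/t/ after /g/ (velar) → [k]
/t/ after /b/ (labial) → [p]

[ifegkegemibpok]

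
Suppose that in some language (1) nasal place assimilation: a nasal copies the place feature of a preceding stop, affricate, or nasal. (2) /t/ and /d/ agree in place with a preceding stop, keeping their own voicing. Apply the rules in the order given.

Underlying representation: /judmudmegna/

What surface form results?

Rule 1: /m/ after /d/ (alveolar) → [n]
Rule 1: /m/ after /d/ (alveolar) → [n]
Rule 1: /n/ after /g/ (velar) → [ŋ]
After rule 1: judnudnegŋa
Rule 2: no segment meets the rule's conditions; no change.

[judnudnegŋa]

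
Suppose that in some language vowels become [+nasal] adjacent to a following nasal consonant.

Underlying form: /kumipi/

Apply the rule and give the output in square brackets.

/u/ before nasal /m/ → [ũ]

[kũmipi]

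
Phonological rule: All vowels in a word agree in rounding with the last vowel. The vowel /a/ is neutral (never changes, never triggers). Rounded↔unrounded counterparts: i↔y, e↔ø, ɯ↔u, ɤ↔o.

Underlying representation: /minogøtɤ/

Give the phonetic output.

[minɤgetɤ]

/o/ harmonizes with /ɤ/ ([-round]) → [ɤ]
/ø/ harmonizes with /ɤ/ ([-round]) → [e]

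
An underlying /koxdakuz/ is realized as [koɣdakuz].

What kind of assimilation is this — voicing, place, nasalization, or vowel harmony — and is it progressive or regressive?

voicing assimilation, regressive

/x/→[ɣ].
Each target copies a feature from the following segment, so the direction is regressive.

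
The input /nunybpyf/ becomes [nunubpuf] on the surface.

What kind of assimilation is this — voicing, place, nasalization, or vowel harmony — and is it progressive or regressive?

/y/→[u] /y/→[u].
Vowels agree with the first vowel, so the harmony is progressive.

vowel harmony, progressive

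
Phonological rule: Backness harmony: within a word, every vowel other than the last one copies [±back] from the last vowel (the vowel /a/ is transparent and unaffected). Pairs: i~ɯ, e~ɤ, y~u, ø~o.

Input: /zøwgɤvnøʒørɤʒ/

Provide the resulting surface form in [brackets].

[zowgɤvnoʒorɤʒ]

/ø/ harmonizes with /ɤ/ ([+back]) → [o]
/ø/ harmonizes with /ɤ/ ([+back]) → [o]
/ø/ harmonizes with /ɤ/ ([+back]) → [o]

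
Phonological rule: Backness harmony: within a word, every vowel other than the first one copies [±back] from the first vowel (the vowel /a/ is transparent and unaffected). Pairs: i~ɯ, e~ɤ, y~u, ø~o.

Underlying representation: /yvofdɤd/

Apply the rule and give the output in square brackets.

[yvøfded]

/o/ harmonizes with /y/ ([-back]) → [ø]
/ɤ/ harmonizes with /y/ ([-back]) → [e]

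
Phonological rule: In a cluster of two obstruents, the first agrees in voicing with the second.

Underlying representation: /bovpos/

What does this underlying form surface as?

/v/ before /p/ (voiceless) → [f]

[bofpos]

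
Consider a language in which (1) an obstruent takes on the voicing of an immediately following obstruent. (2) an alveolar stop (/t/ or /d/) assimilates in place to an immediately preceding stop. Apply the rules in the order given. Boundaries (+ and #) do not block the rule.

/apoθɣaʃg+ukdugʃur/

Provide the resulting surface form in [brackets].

[apoðɣaʒg+uggukʃur]

Rule 1: /θ/ before /ɣ/ (voiced) → [ð]
Rule 1: /ʃ/ before /g/ (voiced) → [ʒ]
Rule 1: /k/ before /d/ (voiced) → [g]
Rule 1: /g/ before /ʃ/ (voiceless) → [k]
After rule 1: apoðɣaʒg+ugdukʃur
Rule 2: /d/ after /g/ (velar) → [g]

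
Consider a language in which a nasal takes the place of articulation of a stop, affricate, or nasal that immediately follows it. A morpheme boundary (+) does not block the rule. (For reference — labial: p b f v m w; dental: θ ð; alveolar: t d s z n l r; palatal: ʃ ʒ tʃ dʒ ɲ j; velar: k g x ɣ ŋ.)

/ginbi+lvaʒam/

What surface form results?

[gimbi+lvaʒam]

/n/ before /b/ (labial) → [m]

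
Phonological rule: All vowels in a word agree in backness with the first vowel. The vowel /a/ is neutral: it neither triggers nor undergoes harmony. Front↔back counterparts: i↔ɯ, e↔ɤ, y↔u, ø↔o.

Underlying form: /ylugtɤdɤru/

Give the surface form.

[ylygtedery]

/u/ harmonizes with /y/ ([-back]) → [y]
/ɤ/ harmonizes with /y/ ([-back]) → [e]
/ɤ/ harmonizes with /y/ ([-back]) → [e]
/u/ harmonizes with /y/ ([-back]) → [y]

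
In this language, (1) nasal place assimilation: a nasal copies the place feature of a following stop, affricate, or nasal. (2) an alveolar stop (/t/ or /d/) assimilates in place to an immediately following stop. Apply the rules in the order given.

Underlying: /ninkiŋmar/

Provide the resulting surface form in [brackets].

[niŋkimmar]

Rule 1: /n/ before /k/ (velar) → [ŋ]
Rule 1: /ŋ/ before /m/ (labial) → [m]
After rule 1: niŋkimmar
Rule 2: no segment meets the rule's conditions; no change.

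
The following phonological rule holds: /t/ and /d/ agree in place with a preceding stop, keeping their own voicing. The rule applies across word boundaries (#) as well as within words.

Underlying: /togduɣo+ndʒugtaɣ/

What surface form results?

[togguɣo+ndʒugkaɣ]

/d/ after /g/ (velar) → [g]
/t/ after /g/ (velar) → [k]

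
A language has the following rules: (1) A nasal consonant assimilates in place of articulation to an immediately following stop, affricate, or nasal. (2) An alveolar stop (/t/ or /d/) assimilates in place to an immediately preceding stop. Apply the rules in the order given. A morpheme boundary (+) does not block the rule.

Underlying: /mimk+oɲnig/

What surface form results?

Rule 1: /m/ before /k/ (velar) → [ŋ]
Rule 1: /ɲ/ before /n/ (alveolar) → [n]
After rule 1: miŋk+onnig
Rule 2: no segment meets the rule's conditions; no change.

[miŋk+onnig]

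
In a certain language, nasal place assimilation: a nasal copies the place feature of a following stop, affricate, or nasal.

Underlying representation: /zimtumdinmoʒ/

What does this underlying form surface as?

[zintundimmoʒ]

/m/ before /t/ (alveolar) → [n]
/m/ before /d/ (alveolar) → [n]
/n/ before /m/ (labial) → [m]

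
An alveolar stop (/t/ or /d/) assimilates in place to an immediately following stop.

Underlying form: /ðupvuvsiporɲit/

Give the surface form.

no segment meets the rule's conditions; no change.

[ðupvuvsiporɲit]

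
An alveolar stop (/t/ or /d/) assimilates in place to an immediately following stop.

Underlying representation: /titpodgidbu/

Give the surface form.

/t/ before /p/ (labial) → [p]
/d/ before /g/ (velar) → [g]
/d/ before /b/ (labial) → [b]

[tippoggibbu]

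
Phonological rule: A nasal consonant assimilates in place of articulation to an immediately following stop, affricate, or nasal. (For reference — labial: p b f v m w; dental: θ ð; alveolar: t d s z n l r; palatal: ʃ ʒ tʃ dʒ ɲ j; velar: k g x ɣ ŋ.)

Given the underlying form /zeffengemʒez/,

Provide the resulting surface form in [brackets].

[zeffeŋgemʒez]

/n/ before /g/ (velar) → [ŋ]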